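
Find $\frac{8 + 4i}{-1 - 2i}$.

Multiply numerator and denominator by conjugate (-1 + 2i):
= (8 + 4i)(-1 + 2i) / ((-1)^2 + (-2)^2)
= (-16 + 12i) / 5
= -16/5 + (12/5)i


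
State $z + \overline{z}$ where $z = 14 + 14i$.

z + conjugate(z) = (a + bi) + (a - bi) = 2a
= 2 * 14 = 28


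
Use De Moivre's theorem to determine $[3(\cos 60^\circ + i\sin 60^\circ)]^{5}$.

By De Moivre: z^n = r^n(cos(nθ) + i sin(nθ))
= 3^5(cos(5*60°) + i sin(5*60°))
= 243(cos 300° + i sin 300°)
= 243/2 - (243*sqrt(3)/2)i


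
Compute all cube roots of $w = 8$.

|w| = 8, arg(w) = 0°
Root modulus = 8^(1/3) = 2
Root arguments: θ_k = (0° + 360°k)/3 for k = 0, 1, ..., 2
Roots: 2, -1 + sqrt(3)i, -1 - sqrt(3)i


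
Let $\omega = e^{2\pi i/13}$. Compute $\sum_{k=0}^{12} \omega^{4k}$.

Let ζ = ω^4 = e^(2πi·4/13). Since 13 ∤ 4, ζ ≠ 1.
Sum = Σ_{k=0}^{12} ζ^k = (ζ^13 - 1)/(ζ - 1) = (ω^{4·13} - 1)/(ζ - 1) = (1 - 1)/(ζ - 1) = 0


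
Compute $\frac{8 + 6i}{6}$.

Divisor is real, so divide each part by 6:
= 4/3 + i


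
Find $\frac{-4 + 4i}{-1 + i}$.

Multiply numerator and denominator by conjugate (-1 - i):
= (-4 + 4i)(-1 - i) / ((-1)^2 + 1^2)
= (8) / 2
= 4


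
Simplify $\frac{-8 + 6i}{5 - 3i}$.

Multiply numerator and denominator by conjugate (5 + 3i):
= (-8 + 6i)(5 + 3i) / (5^2 + (-3)^2)
= (-58 + 6i) / 34
Divide through by 2: (-29 + 3i) / 17
= -29/17 + (3/17)i


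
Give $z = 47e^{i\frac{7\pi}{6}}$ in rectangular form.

a = r cos θ = 47 * -sqrt(3)/2 = -47*sqrt(3)/2
b = r sin θ = 47 * -1/2 = -47/2
z = -47*sqrt(3)/2 - (47/2)i


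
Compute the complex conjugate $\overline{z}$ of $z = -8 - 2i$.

If z = a + bi, then conjugate(z) = a - bi
conjugate(-8 - 2i) = -8 + 2i


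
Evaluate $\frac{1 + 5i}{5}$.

Divisor is real, so divide each part by 5:
= 1/5 + i


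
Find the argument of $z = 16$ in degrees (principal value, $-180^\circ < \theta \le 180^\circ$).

b = 0 and a > 0, so z lies on the positive real axis: θ = 0°


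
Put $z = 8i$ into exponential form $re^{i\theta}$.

r = |z| = sqrt((0)^2 + (8)^2) = sqrt(0 + 64) = sqrt(64) = 8
a = 0 and b > 0, so z lies on the positive imaginary axis: θ = 90° = π/2
z = 8e^(i*π/2)


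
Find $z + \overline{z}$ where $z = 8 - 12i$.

z + conjugate(z) = (a + bi) + (a - bi) = 2a
= 2 * 8 = 16


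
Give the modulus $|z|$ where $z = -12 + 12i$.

|z| = sqrt(a^2 + b^2) = sqrt((-12)^2 + 12^2) = sqrt(288) = sqrt(288)


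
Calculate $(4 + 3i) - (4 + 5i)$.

(4 - 4) + (3 - 5)i = -2i


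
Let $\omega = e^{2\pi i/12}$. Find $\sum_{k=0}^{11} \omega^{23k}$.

Let ζ = ω^23 = e^(2πi·23/12). Since 12 ∤ 23, ζ ≠ 1.
Sum = Σ_{k=0}^{11} ζ^k = (ζ^12 - 1)/(ζ - 1) = (ω^{23·12} - 1)/(ζ - 1) = (1 - 1)/(ζ - 1) = 0


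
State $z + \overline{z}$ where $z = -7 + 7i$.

z + conjugate(z) = (a + bi) + (a - bi) = 2a
= 2 * (-7) = -14


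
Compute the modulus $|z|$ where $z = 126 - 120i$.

|z| = sqrt(a^2 + b^2) = sqrt(126^2 + (-120)^2) = sqrt(30276) = 174


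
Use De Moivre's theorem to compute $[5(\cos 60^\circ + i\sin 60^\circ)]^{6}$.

By De Moivre: z^n = r^n(cos(nθ) + i sin(nθ))
= 5^6(cos(6*60°) + i sin(6*60°))
= 15625(cos 0° + i sin 0°)
= 15625


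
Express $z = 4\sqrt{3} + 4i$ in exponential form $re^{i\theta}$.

r = |z| = sqrt((4*sqrt(3))^2 + (4)^2) = sqrt(48 + 16) = sqrt(64) = 8
θ = arctan(b/a) = arctan(4/6.9282) (quadrant-adjusted) = 30° = π/6
z = 8e^(i*π/6)


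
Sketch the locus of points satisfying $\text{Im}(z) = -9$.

Im(z) = y where z = x + yi; the equation y = -9 is satisfied by all points with that y-coordinate
Locus: Horizontal line y = -9


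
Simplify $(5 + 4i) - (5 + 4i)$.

(5 - 5) + (4 - 4)i = 0


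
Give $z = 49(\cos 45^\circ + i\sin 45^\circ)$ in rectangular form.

a = r cos θ = 49 * sqrt(2)/2 = 49*sqrt(2)/2
b = r sin θ = 49 * sqrt(2)/2 = 49*sqrt(2)/2
z = 49*sqrt(2)/2 + (49*sqrt(2)/2)i


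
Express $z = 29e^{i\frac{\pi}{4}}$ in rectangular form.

a = r cos θ = 29 * sqrt(2)/2 = 29*sqrt(2)/2
b = r sin θ = 29 * sqrt(2)/2 = 29*sqrt(2)/2
z = 29*sqrt(2)/2 + (29*sqrt(2)/2)i


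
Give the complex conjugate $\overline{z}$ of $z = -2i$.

If z = a + bi, then conjugate(z) = a - bi
conjugate(-2i) = 2i


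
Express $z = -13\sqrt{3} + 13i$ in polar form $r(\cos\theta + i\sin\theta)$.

r = |z| = sqrt(a^2 + b^2) = sqrt((-13*sqrt(3))^2 + (13)^2) = sqrt(507 + 169) = sqrt(676) = 26
θ = arctan(b/a) = arctan(13/-22.5167) (quadrant-adjusted) = 150°
z = 26(cos 150° + i sin 150°)


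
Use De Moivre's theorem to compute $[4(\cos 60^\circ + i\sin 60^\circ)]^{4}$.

By De Moivre: z^n = r^n(cos(nθ) + i sin(nθ))
= 4^4(cos(4*60°) + i sin(4*60°))
= 256(cos 240° + i sin 240°)
= -128 - 128*sqrt(3)i


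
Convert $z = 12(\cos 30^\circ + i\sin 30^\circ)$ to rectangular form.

a = r cos θ = 12 * sqrt(3)/2 = 6*sqrt(3)
b = r sin θ = 12 * 1/2 = 6
z = 6*sqrt(3) + 6i


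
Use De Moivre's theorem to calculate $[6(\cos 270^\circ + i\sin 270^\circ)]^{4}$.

By De Moivre: z^n = r^n(cos(nθ) + i sin(nθ))
= 6^4(cos(4*270°) + i sin(4*270°))
= 1296(cos 0° + i sin 0°)
= 1296


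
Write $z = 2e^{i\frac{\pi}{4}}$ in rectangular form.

a = r cos θ = 2 * sqrt(2)/2 = sqrt(2)
b = r sin θ = 2 * sqrt(2)/2 = sqrt(2)
z = sqrt(2) + sqrt(2)i


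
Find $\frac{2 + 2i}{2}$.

Divisor is real, so divide each part by 2:
= 1 + i


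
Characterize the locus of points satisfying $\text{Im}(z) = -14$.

Im(z) = y where z = x + yi; the equation y = -14 is satisfied by all points with that y-coordinate
Locus: Horizontal line y = -14


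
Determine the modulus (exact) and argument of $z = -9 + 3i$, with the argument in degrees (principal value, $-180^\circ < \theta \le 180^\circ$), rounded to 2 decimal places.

|z| = sqrt((-9)^2 + 3^2) = sqrt(90)
arg(z) = arctan(b/a) = arctan(3/-9) (quadrant-adjusted) = 161.57°


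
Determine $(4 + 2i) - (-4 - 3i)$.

(4 - (-4)) + (2 - (-3))i = 8 + 5i


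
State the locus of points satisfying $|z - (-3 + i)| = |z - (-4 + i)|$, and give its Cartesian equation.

|z - z1| = |z - z2| means z is equidistant from z1 and z2,
i.e. the perpendicular bisector of the segment from (-3, 1) to (-4, 1) (midpoint (-7/2, 1)).
With z = x + yi, square both sides:
(x - (-3))^2 + (y - 1)^2 = (x - (-4))^2 + (y - 1)^2
The x^2 and y^2 terms cancel: -2x + 0y = 17 - 10 = 7
Simplify: x = -7/2
Locus: Perpendicular bisector of the segment from (-3, 1) to (-4, 1): the line x = -7/2


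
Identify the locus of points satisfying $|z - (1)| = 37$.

|z - z0| = r describes a circle centered at z0 with radius r
Here z0 = 1 and r = 37
Locus: Circle centered at (1, 0) with radius 37


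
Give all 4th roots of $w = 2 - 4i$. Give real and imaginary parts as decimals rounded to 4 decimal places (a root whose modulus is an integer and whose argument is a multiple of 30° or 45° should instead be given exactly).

|w| = sqrt(20) ≈ 4.472136, arg(w) ≈ 296.565051°
Root modulus = sqrt(20)^(1/4) ≈ 1.454215
Root arguments: θ_k = (arg(w) + 360°k)/4 for k = 0, 1, ..., 3
Compute each root as (root modulus)(cos θ_k + i sin θ_k) using full-precision intermediates, then round to 4 decimal places.
Roots: 0.3974 + 1.3989i, -1.3989 + 0.3974i, -0.3974 - 1.3989i, 1.3989 - 0.3974i


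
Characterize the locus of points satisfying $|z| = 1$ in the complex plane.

|z| = 1 means sqrt(x^2 + y^2) = 1
This is a circle of radius 1 centered at the origin


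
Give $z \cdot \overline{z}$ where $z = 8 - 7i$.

z * conjugate(z) = |z|^2 = a^2 + b^2
= 8^2 + (-7)^2 = 113


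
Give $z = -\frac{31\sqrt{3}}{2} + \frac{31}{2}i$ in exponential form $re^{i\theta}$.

r = |z| = sqrt((-31*sqrt(3)/2)^2 + (31/2)^2) = sqrt(2883/4 + 961/4) = sqrt(961) = 31
θ = arctan(b/a) = arctan(15.5/-26.8468) (quadrant-adjusted) = 150° = 5π/6
z = 31e^(i*5π/6)


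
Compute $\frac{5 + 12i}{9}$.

Divisor is real, so divide each part by 9:
= 5/9 + (4/3)i


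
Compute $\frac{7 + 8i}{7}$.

Divisor is real, so divide each part by 7:
= 1 + (8/7)i


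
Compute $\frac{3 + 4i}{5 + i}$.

Multiply numerator and denominator by conjugate (5 - i):
= (3 + 4i)(5 - i) / (5^2 + 1^2)
= (19 + 17i) / 26
= 19/26 + (17/26)i


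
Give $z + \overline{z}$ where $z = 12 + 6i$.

z + conjugate(z) = (a + bi) + (a - bi) = 2a
= 2 * 12 = 24


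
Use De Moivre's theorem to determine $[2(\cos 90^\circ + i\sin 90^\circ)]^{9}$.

By De Moivre: z^n = r^n(cos(nθ) + i sin(nθ))
= 2^9(cos(9*90°) + i sin(9*90°))
= 512(cos 90° + i sin 90°)
= 512i


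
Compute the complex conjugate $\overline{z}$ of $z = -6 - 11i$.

If z = a + bi, then conjugate(z) = a - bi
conjugate(-6 - 11i) = -6 + 11i


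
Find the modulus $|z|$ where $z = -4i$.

|z| = sqrt(a^2 + b^2) = sqrt(0^2 + (-4)^2) = sqrt(16) = 4


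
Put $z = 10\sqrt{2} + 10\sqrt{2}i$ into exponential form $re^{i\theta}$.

r = |z| = sqrt((10*sqrt(2))^2 + (10*sqrt(2))^2) = sqrt(200 + 200) = sqrt(400) = 20
θ = arctan(b/a) = arctan(14.1421/14.1421) (quadrant-adjusted) = 45° = π/4
z = 20e^(i*π/4)


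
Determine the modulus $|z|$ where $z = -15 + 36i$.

|z| = sqrt(a^2 + b^2) = sqrt((-15)^2 + 36^2) = sqrt(1521) = 39


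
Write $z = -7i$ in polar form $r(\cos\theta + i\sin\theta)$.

r = |z| = sqrt(a^2 + b^2) = sqrt((0)^2 + (-7)^2) = sqrt(0 + 49) = sqrt(49) = 7
a = 0 and b < 0, so z lies on the negative imaginary axis: θ = 270°
z = 7(cos 270° + i sin 270°)


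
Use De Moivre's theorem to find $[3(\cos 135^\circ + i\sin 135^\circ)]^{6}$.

By De Moivre: z^n = r^n(cos(nθ) + i sin(nθ))
= 3^6(cos(6*135°) + i sin(6*135°))
= 729(cos 90° + i sin 90°)
= 729i


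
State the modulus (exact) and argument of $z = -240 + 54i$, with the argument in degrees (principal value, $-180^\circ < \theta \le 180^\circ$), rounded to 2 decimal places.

|z| = sqrt((-240)^2 + 54^2) = 246
arg(z) = arctan(b/a) = arctan(54/-240) (quadrant-adjusted) = 167.32°


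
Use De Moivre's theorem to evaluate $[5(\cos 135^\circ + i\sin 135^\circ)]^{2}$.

By De Moivre: z^n = r^n(cos(nθ) + i sin(nθ))
= 5^2(cos(2*135°) + i sin(2*135°))
= 25(cos 270° + i sin 270°)
= -25i


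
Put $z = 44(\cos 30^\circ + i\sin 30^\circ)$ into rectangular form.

a = r cos θ = 44 * sqrt(3)/2 = 22*sqrt(3)
b = r sin θ = 44 * 1/2 = 22
z = 22*sqrt(3) + 22i


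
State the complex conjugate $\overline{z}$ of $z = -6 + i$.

If z = a + bi, then conjugate(z) = a - bi
conjugate(-6 + i) = -6 - i


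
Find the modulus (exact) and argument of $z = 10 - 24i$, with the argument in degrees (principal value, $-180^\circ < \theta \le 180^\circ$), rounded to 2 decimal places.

|z| = sqrt(10^2 + (-24)^2) = 26
arg(z) = arctan(b/a) = arctan(-24/10) (quadrant-adjusted) = -67.38°


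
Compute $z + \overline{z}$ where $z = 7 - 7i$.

z + conjugate(z) = (a + bi) + (a - bi) = 2a
= 2 * 7 = 14


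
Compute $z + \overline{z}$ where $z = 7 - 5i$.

z + conjugate(z) = (a + bi) + (a - bi) = 2a
= 2 * 7 = 14


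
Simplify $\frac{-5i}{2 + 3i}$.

Multiply numerator and denominator by conjugate (2 - 3i):
= (-5i)(2 - 3i) / (2^2 + 3^2)
= (-15 - 10i) / 13
= -15/13 - (10/13)i


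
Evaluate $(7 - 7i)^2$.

(a + bi)^2 = a^2 - b^2 + 2abi
= 7^2 - (-7)^2 + 2*7*(-7)i
= -98i


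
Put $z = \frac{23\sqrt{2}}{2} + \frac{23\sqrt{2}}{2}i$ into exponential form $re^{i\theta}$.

r = |z| = sqrt((23*sqrt(2)/2)^2 + (23*sqrt(2)/2)^2) = sqrt(529/2 + 529/2) = sqrt(529) = 23
θ = arctan(b/a) = arctan(16.2635/16.2635) (quadrant-adjusted) = 45° = π/4
z = 23e^(i*π/4)


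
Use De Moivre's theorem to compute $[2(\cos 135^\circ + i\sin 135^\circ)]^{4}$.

By De Moivre: z^n = r^n(cos(nθ) + i sin(nθ))
= 2^4(cos(4*135°) + i sin(4*135°))
= 16(cos 180° + i sin 180°)
= -16


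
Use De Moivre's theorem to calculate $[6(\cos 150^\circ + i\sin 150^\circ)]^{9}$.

By De Moivre: z^n = r^n(cos(nθ) + i sin(nθ))
= 6^9(cos(9*150°) + i sin(9*150°))
= 10077696(cos 270° + i sin 270°)
= -10077696i


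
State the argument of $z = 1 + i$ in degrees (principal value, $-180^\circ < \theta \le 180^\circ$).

θ = arctan(b/a) = arctan(1/1) (quadrant-adjusted) = 45°


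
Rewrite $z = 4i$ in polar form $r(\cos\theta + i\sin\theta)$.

r = |z| = sqrt(a^2 + b^2) = sqrt((0)^2 + (4)^2) = sqrt(0 + 16) = sqrt(16) = 4
a = 0 and b > 0, so z lies on the positive imaginary axis: θ = 90°
z = 4(cos 90° + i sin 90°)


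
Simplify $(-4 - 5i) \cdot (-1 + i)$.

(a1*a2 - b1*b2) + (a1*b2 + b1*a2)i
= (4 - (-5)) + (-4 + 5)i
= 9 + i


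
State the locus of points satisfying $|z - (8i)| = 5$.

|z - z0| = r describes a circle centered at z0 with radius r
Here z0 = 8i and r = 5
Locus: Circle centered at (0, 8) with radius 5


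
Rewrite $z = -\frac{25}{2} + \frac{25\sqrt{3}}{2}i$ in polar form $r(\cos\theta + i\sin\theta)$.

r = |z| = sqrt(a^2 + b^2) = sqrt((-25/2)^2 + (25*sqrt(3)/2)^2) = sqrt(625/4 + 1875/4) = sqrt(625) = 25
θ = arctan(b/a) = arctan(21.6506/-12.5) (quadrant-adjusted) = 120°
z = 25(cos 120° + i sin 120°)


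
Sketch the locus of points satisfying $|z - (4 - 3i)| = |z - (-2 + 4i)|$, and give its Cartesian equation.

|z - z1| = |z - z2| means z is equidistant from z1 and z2,
i.e. the perpendicular bisector of the segment from (4, -3) to (-2, 4) (midpoint (1, 1/2)).
With z = x + yi, square both sides:
(x - 4)^2 + (y - (-3))^2 = (x - (-2))^2 + (y - 4)^2
The x^2 and y^2 terms cancel: -12x + 14y = 20 - 25 = -5
Simplify: 12x - 14y = 5
Locus: Perpendicular bisector of the segment from (4, -3) to (-2, 4): the line 12x - 14y = 5


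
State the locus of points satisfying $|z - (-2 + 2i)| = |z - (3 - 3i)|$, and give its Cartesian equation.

|z - z1| = |z - z2| means z is equidistant from z1 and z2,
i.e. the perpendicular bisector of the segment from (-2, 2) to (3, -3) (midpoint (1/2, -1/2)).
With z = x + yi, square both sides:
(x - (-2))^2 + (y - 2)^2 = (x - 3)^2 + (y - (-3))^2
The x^2 and y^2 terms cancel: 10x + (-10)y = 18 - 8 = 10
Simplify: x - y = 1
Locus: Perpendicular bisector of the segment from (-2, 2) to (3, -3): the line x - y = 1


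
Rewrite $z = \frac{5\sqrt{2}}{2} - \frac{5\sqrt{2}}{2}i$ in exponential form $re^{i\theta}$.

r = |z| = sqrt((5*sqrt(2)/2)^2 + (-5*sqrt(2)/2)^2) = sqrt(25/2 + 25/2) = sqrt(25) = 5
θ = arctan(b/a) = arctan(-3.5355/3.5355) (quadrant-adjusted) = -45° = -π/4
z = 5e^(-i*π/4)


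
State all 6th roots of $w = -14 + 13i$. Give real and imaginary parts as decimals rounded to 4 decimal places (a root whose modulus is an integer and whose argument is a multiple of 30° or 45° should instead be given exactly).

|w| = sqrt(365) ≈ 19.104973, arg(w) ≈ 137.121096°
Root modulus = sqrt(365)^(1/6) ≈ 1.635025
Root arguments: θ_k = (arg(w) + 360°k)/6 for k = 0, 1, ..., 5
Compute each root as (root modulus)(cos θ_k + i sin θ_k) using full-precision intermediates, then round to 4 decimal places.
Roots: 1.5067 + 0.6350i, 0.2034 + 1.6223i, -1.3033 + 0.9873i, -1.5067 - 0.6350i, -0.2034 - 1.6223i, 1.3033 - 0.9873i


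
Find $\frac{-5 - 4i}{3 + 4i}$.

Multiply numerator and denominator by conjugate (3 - 4i):
= (-5 - 4i)(3 - 4i) / (3^2 + 4^2)
= (-31 + 8i) / 25
= -31/25 + (8/25)i


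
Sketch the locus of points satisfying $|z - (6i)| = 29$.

|z - z0| = r describes a circle centered at z0 with radius r
Here z0 = 6i and r = 29
Locus: Circle centered at (0, 6) with radius 29


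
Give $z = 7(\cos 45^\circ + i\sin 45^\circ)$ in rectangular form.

a = r cos θ = 7 * sqrt(2)/2 = 7*sqrt(2)/2
b = r sin θ = 7 * sqrt(2)/2 = 7*sqrt(2)/2
z = 7*sqrt(2)/2 + (7*sqrt(2)/2)i


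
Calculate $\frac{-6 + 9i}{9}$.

Divisor is real, so divide each part by 9:
= -2/3 + i


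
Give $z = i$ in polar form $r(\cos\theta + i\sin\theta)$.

r = |z| = sqrt(a^2 + b^2) = sqrt((0)^2 + (1)^2) = sqrt(0 + 1) = sqrt(1) = 1
a = 0 and b > 0, so z lies on the positive imaginary axis: θ = 90°
z = 1(cos 90° + i sin 90°)


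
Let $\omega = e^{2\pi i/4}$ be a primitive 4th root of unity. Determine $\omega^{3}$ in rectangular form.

ω^3 = e^(2πi·3/4) = e^(i·3π/2)
= cos(3π/2) + i sin(3π/2)
= -i


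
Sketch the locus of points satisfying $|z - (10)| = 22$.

|z - z0| = r describes a circle centered at z0 with radius r
Here z0 = 10 and r = 22
Locus: Circle centered at (10, 0) with radius 22


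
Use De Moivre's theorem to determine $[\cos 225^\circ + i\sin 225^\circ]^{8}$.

By De Moivre: z^n = r^n(cos(nθ) + i sin(nθ))
= 1^8(cos(8*225°) + i sin(8*225°))
= 1(cos 0° + i sin 0°)
= 1


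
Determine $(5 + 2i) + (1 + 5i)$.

(5 + 1) + (2 + 5)i = 6 + 7i


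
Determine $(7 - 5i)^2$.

(a + bi)^2 = a^2 - b^2 + 2abi
= 7^2 - (-5)^2 + 2*7*(-5)i
= 24 - 70i


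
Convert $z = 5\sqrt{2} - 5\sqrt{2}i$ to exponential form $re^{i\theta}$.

r = |z| = sqrt((5*sqrt(2))^2 + (-5*sqrt(2))^2) = sqrt(50 + 50) = sqrt(100) = 10
θ = arctan(b/a) = arctan(-7.0711/7.0711) (quadrant-adjusted) = -45° = -π/4
z = 10e^(-i*π/4)


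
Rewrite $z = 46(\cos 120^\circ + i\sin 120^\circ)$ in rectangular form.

a = r cos θ = 46 * -1/2 = -23
b = r sin θ = 46 * sqrt(3)/2 = 23*sqrt(3)
z = -23 + 23*sqrt(3)i


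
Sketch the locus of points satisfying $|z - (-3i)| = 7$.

|z - z0| = r describes a circle centered at z0 with radius r
Here z0 = -3i and r = 7
Locus: Circle centered at (0, -3) with radius 7


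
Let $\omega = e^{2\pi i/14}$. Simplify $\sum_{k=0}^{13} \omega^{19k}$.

Let ζ = ω^19 = e^(2πi·19/14). Since 14 ∤ 19, ζ ≠ 1.
Sum = Σ_{k=0}^{13} ζ^k = (ζ^14 - 1)/(ζ - 1) = (ω^{19·14} - 1)/(ζ - 1) = (1 - 1)/(ζ - 1) = 0


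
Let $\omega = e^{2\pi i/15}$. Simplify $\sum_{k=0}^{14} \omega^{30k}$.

Since 15 divides 30, ω^30 = (ω^15)^2 = 1^2 = 1, so every term is 1.
Sum = 15 · 1 = 15


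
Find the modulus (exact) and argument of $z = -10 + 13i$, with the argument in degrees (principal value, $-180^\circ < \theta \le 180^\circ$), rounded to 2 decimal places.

|z| = sqrt((-10)^2 + 13^2) = sqrt(269)
arg(z) = arctan(b/a) = arctan(13/-10) (quadrant-adjusted) = 127.57°


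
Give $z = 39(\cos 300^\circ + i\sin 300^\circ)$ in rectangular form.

a = r cos θ = 39 * 1/2 = 39/2
b = r sin θ = 39 * -sqrt(3)/2 = -39*sqrt(3)/2
z = 39/2 - (39*sqrt(3)/2)i


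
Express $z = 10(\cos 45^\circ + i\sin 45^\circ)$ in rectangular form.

a = r cos θ = 10 * sqrt(2)/2 = 5*sqrt(2)
b = r sin θ = 10 * sqrt(2)/2 = 5*sqrt(2)
z = 5*sqrt(2) + 5*sqrt(2)i


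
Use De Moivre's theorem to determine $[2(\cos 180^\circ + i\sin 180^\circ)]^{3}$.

By De Moivre: z^n = r^n(cos(nθ) + i sin(nθ))
= 2^3(cos(3*180°) + i sin(3*180°))
= 8(cos 180° + i sin 180°)
= -8


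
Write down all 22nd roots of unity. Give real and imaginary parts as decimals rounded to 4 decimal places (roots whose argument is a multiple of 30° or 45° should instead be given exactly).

ω_k = e^(2πik/22) = cos(2πk/22) + i sin(2πk/22) for k = 0, 1, ..., 21
Roots: 1, 0.9595 + 0.2817i, 0.8413 + 0.5406i, 0.6549 + 0.7557i, 0.4154 + 0.9096i, 0.1423 + 0.9898i, -0.1423 + 0.9898i, -0.4154 + 0.9096i, -0.6549 + 0.7557i, -0.8413 + 0.5406i, -0.9595 + 0.2817i, -1, -0.9595 - 0.2817i, -0.8413 - 0.5406i, -0.6549 - 0.7557i, -0.4154 - 0.9096i, -0.1423 - 0.9898i, 0.1423 - 0.9898i, 0.4154 - 0.9096i, 0.6549 - 0.7557i, 0.8413 - 0.5406i, 0.9595 - 0.2817i


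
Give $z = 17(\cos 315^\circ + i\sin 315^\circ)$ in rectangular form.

a = r cos θ = 17 * sqrt(2)/2 = 17*sqrt(2)/2
b = r sin θ = 17 * -sqrt(2)/2 = -17*sqrt(2)/2
z = 17*sqrt(2)/2 - (17*sqrt(2)/2)i


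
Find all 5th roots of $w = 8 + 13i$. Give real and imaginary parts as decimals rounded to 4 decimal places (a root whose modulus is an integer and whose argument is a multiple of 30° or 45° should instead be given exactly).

|w| = sqrt(233) ≈ 15.264338, arg(w) ≈ 58.392498°
Root modulus = sqrt(233)^(1/5) ≈ 1.724787
Root arguments: θ_k = (arg(w) + 360°k)/5 for k = 0, 1, ..., 4
Compute each root as (root modulus)(cos θ_k + i sin θ_k) using full-precision intermediates, then round to 4 decimal places.
Roots: 1.6891 + 0.3491i, 0.1899 + 1.7143i, -1.5717 + 0.7104i, -1.1613 - 1.2753i, 0.8540 - 1.4985i


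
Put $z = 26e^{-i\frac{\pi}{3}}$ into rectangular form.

a = r cos θ = 26 * 1/2 = 13
b = r sin θ = 26 * -sqrt(3)/2 = -13*sqrt(3)
z = 13 - 13*sqrt(3)i


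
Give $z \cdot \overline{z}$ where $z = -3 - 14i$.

z * conjugate(z) = |z|^2 = a^2 + b^2
= (-3)^2 + (-14)^2 = 205


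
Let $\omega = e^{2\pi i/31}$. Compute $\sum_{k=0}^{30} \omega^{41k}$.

Let ζ = ω^41 = e^(2πi·41/31). Since 31 ∤ 41, ζ ≠ 1.
Sum = Σ_{k=0}^{30} ζ^k = (ζ^31 - 1)/(ζ - 1) = (ω^{41·31} - 1)/(ζ - 1) = (1 - 1)/(ζ - 1) = 0


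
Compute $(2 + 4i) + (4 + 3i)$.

(2 + 4) + (4 + 3)i = 6 + 7i


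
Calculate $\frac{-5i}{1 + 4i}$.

Multiply numerator and denominator by conjugate (1 - 4i):
= (-5i)(1 - 4i) / (1^2 + 4^2)
= (-20 - 5i) / 17
= -20/17 - (5/17)i


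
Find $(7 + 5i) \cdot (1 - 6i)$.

(a1*a2 - b1*b2) + (a1*b2 + b1*a2)i
= (7 - (-30)) + (-42 + 5)i
= 37 - 37i


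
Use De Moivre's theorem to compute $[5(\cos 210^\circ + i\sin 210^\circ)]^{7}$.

By De Moivre: z^n = r^n(cos(nθ) + i sin(nθ))
= 5^7(cos(7*210°) + i sin(7*210°))
= 78125(cos 30° + i sin 30°)
= 78125*sqrt(3)/2 + (78125/2)i


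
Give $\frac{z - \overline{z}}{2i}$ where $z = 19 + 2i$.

z - conjugate(z) = 2bi
(z - conjugate(z))/(2i) = 2bi/(2i) = b = 2


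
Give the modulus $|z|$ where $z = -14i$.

|z| = sqrt(a^2 + b^2) = sqrt(0^2 + (-14)^2) = sqrt(196) = 14


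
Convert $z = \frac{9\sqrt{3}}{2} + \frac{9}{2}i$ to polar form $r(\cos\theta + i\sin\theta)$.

r = |z| = sqrt(a^2 + b^2) = sqrt((9*sqrt(3)/2)^2 + (9/2)^2) = sqrt(243/4 + 81/4) = sqrt(81) = 9
θ = arctan(b/a) = arctan(4.5/7.7942) (quadrant-adjusted) = 30°
z = 9(cos 30° + i sin 30°)


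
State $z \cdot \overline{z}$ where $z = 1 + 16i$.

z * conjugate(z) = |z|^2 = a^2 + b^2
= 1^2 + 16^2 = 257


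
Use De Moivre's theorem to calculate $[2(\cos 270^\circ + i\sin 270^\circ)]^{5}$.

By De Moivre: z^n = r^n(cos(nθ) + i sin(nθ))
= 2^5(cos(5*270°) + i sin(5*270°))
= 32(cos 270° + i sin 270°)
= -32i


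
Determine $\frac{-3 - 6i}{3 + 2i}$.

Multiply numerator and denominator by conjugate (3 - 2i):
= (-3 - 6i)(3 - 2i) / (3^2 + 2^2)
= (-21 - 12i) / 13
= -21/13 - (12/13)i


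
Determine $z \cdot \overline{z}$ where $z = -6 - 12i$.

z * conjugate(z) = |z|^2 = a^2 + b^2
= (-6)^2 + (-12)^2 = 180


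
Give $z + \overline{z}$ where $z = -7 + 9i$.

z + conjugate(z) = (a + bi) + (a - bi) = 2a
= 2 * (-7) = -14


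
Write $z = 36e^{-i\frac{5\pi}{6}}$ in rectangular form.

a = r cos θ = 36 * -sqrt(3)/2 = -18*sqrt(3)
b = r sin θ = 36 * -1/2 = -18
z = -18*sqrt(3) - 18i


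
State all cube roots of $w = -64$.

|w| = 64, arg(w) = 180°
Root modulus = 64^(1/3) = 4
Root arguments: θ_k = (180° + 360°k)/3 for k = 0, 1, ..., 2
Roots: 2 + 2*sqrt(3)i, -4, 2 - 2*sqrt(3)i


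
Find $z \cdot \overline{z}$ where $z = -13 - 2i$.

z * conjugate(z) = |z|^2 = a^2 + b^2
= (-13)^2 + (-2)^2 = 173


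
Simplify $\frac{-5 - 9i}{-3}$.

Divisor is real, so divide each part by -3:
= 5/3 + 3i


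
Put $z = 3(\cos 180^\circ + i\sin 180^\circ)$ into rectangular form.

a = r cos θ = 3 * -1 = -3
b = r sin θ = 3 * 0 = 0
z = -3


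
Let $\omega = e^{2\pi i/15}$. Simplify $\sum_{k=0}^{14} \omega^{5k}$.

Let ζ = ω^5 = e^(2πi·5/15). Since 15 ∤ 5, ζ ≠ 1.
Sum = Σ_{k=0}^{14} ζ^k = (ζ^15 - 1)/(ζ - 1) = (ω^{5·15} - 1)/(ζ - 1) = (1 - 1)/(ζ - 1) = 0


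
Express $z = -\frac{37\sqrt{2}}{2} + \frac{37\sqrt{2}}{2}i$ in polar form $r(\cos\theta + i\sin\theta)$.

r = |z| = sqrt(a^2 + b^2) = sqrt((-37*sqrt(2)/2)^2 + (37*sqrt(2)/2)^2) = sqrt(1369/2 + 1369/2) = sqrt(1369) = 37
θ = arctan(b/a) = arctan(26.163/-26.163) (quadrant-adjusted) = 135°
z = 37(cos 135° + i sin 135°)


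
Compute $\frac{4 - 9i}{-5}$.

Divisor is real, so divide each part by -5:
= -4/5 + (9/5)i


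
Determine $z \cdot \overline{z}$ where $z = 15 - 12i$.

z * conjugate(z) = |z|^2 = a^2 + b^2
= 15^2 + (-12)^2 = 369


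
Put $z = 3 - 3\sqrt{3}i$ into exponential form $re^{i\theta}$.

r = |z| = sqrt((3)^2 + (-3*sqrt(3))^2) = sqrt(9 + 27) = sqrt(36) = 6
θ = arctan(b/a) = arctan(-5.1962/3) (quadrant-adjusted) = -60° = -π/3
z = 6e^(-i*π/3)


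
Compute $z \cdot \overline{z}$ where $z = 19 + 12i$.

z * conjugate(z) = |z|^2 = a^2 + b^2
= 19^2 + 12^2 = 505


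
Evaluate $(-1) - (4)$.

(-1 - 4) + (0 - 0)i = -5


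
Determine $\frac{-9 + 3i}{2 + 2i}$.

Multiply numerator and denominator by conjugate (2 - 2i):
= (-9 + 3i)(2 - 2i) / (2^2 + 2^2)
= (-12 + 24i) / 8
Divide through by 4: (-3 + 6i) / 2
= -3/2 + 3i


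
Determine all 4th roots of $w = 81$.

|w| = 81, arg(w) = 0°
Root modulus = 81^(1/4) = 3
Root arguments: θ_k = (0° + 360°k)/4 for k = 0, 1, ..., 3
Roots: 3, 3i, -3, -3i


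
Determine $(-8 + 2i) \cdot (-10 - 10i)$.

(a1*a2 - b1*b2) + (a1*b2 + b1*a2)i
= (80 - (-20)) + (80 + (-20))i
= 100 + 60i


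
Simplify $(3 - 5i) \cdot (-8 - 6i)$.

(a1*a2 - b1*b2) + (a1*b2 + b1*a2)i
= (-24 - 30) + (-18 + 40)i
= -54 + 22i


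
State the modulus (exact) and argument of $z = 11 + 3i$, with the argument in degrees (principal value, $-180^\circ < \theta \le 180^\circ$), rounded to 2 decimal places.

|z| = sqrt(11^2 + 3^2) = sqrt(130)
arg(z) = arctan(b/a) = arctan(3/11) (quadrant-adjusted) = 15.26°


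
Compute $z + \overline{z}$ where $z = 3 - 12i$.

z + conjugate(z) = (a + bi) + (a - bi) = 2a
= 2 * 3 = 6


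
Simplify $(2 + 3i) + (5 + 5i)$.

(2 + 5) + (3 + 5)i = 7 + 8i


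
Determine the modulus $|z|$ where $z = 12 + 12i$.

|z| = sqrt(a^2 + b^2) = sqrt(12^2 + 12^2) = sqrt(288) = sqrt(288)


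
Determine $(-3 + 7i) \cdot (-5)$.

(a1*a2 - b1*b2) + (a1*b2 + b1*a2)i
= (15 - 0) + (0 + (-35))i
= 15 - 35i


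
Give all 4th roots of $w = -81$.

|w| = 81, arg(w) = 180°
Root modulus = 81^(1/4) = 3
Root arguments: θ_k = (180° + 360°k)/4 for k = 0, 1, ..., 3
Roots: 3*sqrt(2)/2 + (3*sqrt(2)/2)i, -3*sqrt(2)/2 + (3*sqrt(2)/2)i, -3*sqrt(2)/2 - (3*sqrt(2)/2)i, 3*sqrt(2)/2 - (3*sqrt(2)/2)i


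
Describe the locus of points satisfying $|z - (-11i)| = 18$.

|z - z0| = r describes a circle centered at z0 with radius r
Here z0 = -11i and r = 18
Locus: Circle centered at (0, -11) with radius 18


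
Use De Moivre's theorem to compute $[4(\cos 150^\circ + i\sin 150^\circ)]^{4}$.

By De Moivre: z^n = r^n(cos(nθ) + i sin(nθ))
= 4^4(cos(4*150°) + i sin(4*150°))
= 256(cos 240° + i sin 240°)
= -128 - 128*sqrt(3)i


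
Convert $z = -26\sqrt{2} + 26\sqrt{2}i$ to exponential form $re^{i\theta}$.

r = |z| = sqrt((-26*sqrt(2))^2 + (26*sqrt(2))^2) = sqrt(1352 + 1352) = sqrt(2704) = 52
θ = arctan(b/a) = arctan(36.7696/-36.7696) (quadrant-adjusted) = 135° = 3π/4
z = 52e^(i*3π/4)


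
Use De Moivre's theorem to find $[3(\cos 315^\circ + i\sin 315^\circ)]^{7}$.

By De Moivre: z^n = r^n(cos(nθ) + i sin(nθ))
= 3^7(cos(7*315°) + i sin(7*315°))
= 2187(cos 45° + i sin 45°)
= 2187*sqrt(2)/2 + (2187*sqrt(2)/2)i


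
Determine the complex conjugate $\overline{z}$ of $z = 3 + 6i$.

If z = a + bi, then conjugate(z) = a - bi
conjugate(3 + 6i) = 3 - 6i


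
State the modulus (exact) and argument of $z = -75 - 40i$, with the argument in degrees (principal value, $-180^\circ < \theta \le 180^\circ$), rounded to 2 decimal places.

|z| = sqrt((-75)^2 + (-40)^2) = 85
arg(z) = arctan(b/a) = arctan(-40/-75) (quadrant-adjusted) = -151.93°


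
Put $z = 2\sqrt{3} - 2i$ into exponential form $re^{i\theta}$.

r = |z| = sqrt((2*sqrt(3))^2 + (-2)^2) = sqrt(12 + 4) = sqrt(16) = 4
θ = arctan(b/a) = arctan(-2/3.4641) (quadrant-adjusted) = -30° = -π/6
z = 4e^(-i*π/6)


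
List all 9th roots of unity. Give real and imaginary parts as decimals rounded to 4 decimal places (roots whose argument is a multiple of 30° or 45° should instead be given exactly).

ω_k = e^(2πik/9) = cos(2πk/9) + i sin(2πk/9) for k = 0, 1, ..., 8
Roots: 1, 0.7660 + 0.6428i, 0.1736 + 0.9848i, -1/2 + (sqrt(3)/2)i, -0.9397 + 0.3420i, -0.9397 - 0.3420i, -1/2 - (sqrt(3)/2)i, 0.1736 - 0.9848i, 0.7660 - 0.6428i


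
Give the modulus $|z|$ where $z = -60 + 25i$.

|z| = sqrt(a^2 + b^2) = sqrt((-60)^2 + 25^2) = sqrt(4225) = 65


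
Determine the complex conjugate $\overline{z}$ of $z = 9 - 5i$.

If z = a + bi, then conjugate(z) = a - bi
conjugate(9 - 5i) = 9 + 5i


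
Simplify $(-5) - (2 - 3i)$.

(-5 - 2) + (0 - (-3))i = -7 + 3i


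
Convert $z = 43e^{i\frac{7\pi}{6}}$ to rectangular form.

a = r cos θ = 43 * -sqrt(3)/2 = -43*sqrt(3)/2
b = r sin θ = 43 * -1/2 = -43/2
z = -43*sqrt(3)/2 - (43/2)i


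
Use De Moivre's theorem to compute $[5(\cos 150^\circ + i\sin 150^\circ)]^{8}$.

By De Moivre: z^n = r^n(cos(nθ) + i sin(nθ))
= 5^8(cos(8*150°) + i sin(8*150°))
= 390625(cos 120° + i sin 120°)
= -390625/2 + (390625*sqrt(3)/2)i


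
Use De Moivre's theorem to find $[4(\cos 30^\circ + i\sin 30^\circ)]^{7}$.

By De Moivre: z^n = r^n(cos(nθ) + i sin(nθ))
= 4^7(cos(7*30°) + i sin(7*30°))
= 16384(cos 210° + i sin 210°)
= -8192*sqrt(3) - 8192i


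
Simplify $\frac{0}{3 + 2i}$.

Multiply numerator and denominator by conjugate (3 - 2i):
= (0)(3 - 2i) / (3^2 + 2^2)
= (0) / 13
= 0


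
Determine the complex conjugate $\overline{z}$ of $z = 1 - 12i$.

If z = a + bi, then conjugate(z) = a - bi
conjugate(1 - 12i) = 1 + 12i


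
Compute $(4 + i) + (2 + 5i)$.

(4 + 2) + (1 + 5)i = 6 + 6i


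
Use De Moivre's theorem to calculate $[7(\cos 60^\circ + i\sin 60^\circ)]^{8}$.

By De Moivre: z^n = r^n(cos(nθ) + i sin(nθ))
= 7^8(cos(8*60°) + i sin(8*60°))
= 5764801(cos 120° + i sin 120°)
= -5764801/2 + (5764801*sqrt(3)/2)i


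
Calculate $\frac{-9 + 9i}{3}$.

Divisor is real, so divide each part by 3:
= -3 + 3i


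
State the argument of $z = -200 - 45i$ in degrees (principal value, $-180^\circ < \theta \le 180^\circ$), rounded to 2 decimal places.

θ = arctan(b/a) = arctan(-45/-200) (quadrant-adjusted) = -167.32°


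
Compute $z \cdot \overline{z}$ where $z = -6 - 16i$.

z * conjugate(z) = |z|^2 = a^2 + b^2
= (-6)^2 + (-16)^2 = 292


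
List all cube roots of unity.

ω_k = e^(2πik/3) = cos(2πk/3) + i sin(2πk/3) for k = 0, 1, ..., 2
Roots: 1, -1/2 + (sqrt(3)/2)i, -1/2 - (sqrt(3)/2)i


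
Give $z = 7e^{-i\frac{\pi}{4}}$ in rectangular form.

a = r cos θ = 7 * sqrt(2)/2 = 7*sqrt(2)/2
b = r sin θ = 7 * -sqrt(2)/2 = -7*sqrt(2)/2
z = 7*sqrt(2)/2 - (7*sqrt(2)/2)i


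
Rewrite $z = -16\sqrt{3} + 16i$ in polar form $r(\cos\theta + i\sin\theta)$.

r = |z| = sqrt(a^2 + b^2) = sqrt((-16*sqrt(3))^2 + (16)^2) = sqrt(768 + 256) = sqrt(1024) = 32
θ = arctan(b/a) = arctan(16/-27.7128) (quadrant-adjusted) = 150°
z = 32(cos 150° + i sin 150°)


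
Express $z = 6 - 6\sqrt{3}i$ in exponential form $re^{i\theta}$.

r = |z| = sqrt((6)^2 + (-6*sqrt(3))^2) = sqrt(36 + 108) = sqrt(144) = 12
θ = arctan(b/a) = arctan(-10.3923/6) (quadrant-adjusted) = -60° = -π/3
z = 12e^(-i*π/3)


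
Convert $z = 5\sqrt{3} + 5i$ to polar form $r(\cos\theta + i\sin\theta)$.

r = |z| = sqrt(a^2 + b^2) = sqrt((5*sqrt(3))^2 + (5)^2) = sqrt(75 + 25) = sqrt(100) = 10
θ = arctan(b/a) = arctan(5/8.6603) (quadrant-adjusted) = 30°
z = 10(cos 30° + i sin 30°)


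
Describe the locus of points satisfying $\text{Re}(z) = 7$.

Re(z) = x where z = x + yi; the equation x = 7 is satisfied by all points with that x-coordinate
Locus: Vertical line x = 7


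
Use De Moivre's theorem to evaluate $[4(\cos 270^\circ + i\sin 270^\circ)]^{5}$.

By De Moivre: z^n = r^n(cos(nθ) + i sin(nθ))
= 4^5(cos(5*270°) + i sin(5*270°))
= 1024(cos 270° + i sin 270°)
= -1024i


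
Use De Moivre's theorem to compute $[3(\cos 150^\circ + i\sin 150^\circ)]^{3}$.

By De Moivre: z^n = r^n(cos(nθ) + i sin(nθ))
= 3^3(cos(3*150°) + i sin(3*150°))
= 27(cos 90° + i sin 90°)
= 27i


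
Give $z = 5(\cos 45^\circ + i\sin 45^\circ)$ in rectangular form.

a = r cos θ = 5 * sqrt(2)/2 = 5*sqrt(2)/2
b = r sin θ = 5 * sqrt(2)/2 = 5*sqrt(2)/2
z = 5*sqrt(2)/2 + (5*sqrt(2)/2)i


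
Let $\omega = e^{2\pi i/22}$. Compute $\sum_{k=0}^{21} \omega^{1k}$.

Let ζ = ω^1 = e^(2πi·1/22). Since 22 ∤ 1, ζ ≠ 1.
Sum = Σ_{k=0}^{21} ζ^k = (ζ^22 - 1)/(ζ - 1) = (ω^{1·22} - 1)/(ζ - 1) = (1 - 1)/(ζ - 1) = 0


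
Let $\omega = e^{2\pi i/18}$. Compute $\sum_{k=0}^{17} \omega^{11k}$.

Let ζ = ω^11 = e^(2πi·11/18). Since 18 ∤ 11, ζ ≠ 1.
Sum = Σ_{k=0}^{17} ζ^k = (ζ^18 - 1)/(ζ - 1) = (ω^{11·18} - 1)/(ζ - 1) = (1 - 1)/(ζ - 1) = 0


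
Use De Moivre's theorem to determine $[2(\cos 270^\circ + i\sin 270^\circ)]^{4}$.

By De Moivre: z^n = r^n(cos(nθ) + i sin(nθ))
= 2^4(cos(4*270°) + i sin(4*270°))
= 16(cos 0° + i sin 0°)
= 16


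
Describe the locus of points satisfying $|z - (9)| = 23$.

|z - z0| = r describes a circle centered at z0 with radius r
Here z0 = 9 and r = 23
Locus: Circle centered at (9, 0) with radius 23


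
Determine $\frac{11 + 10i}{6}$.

Divisor is real, so divide each part by 6:
= 11/6 + (5/3)i


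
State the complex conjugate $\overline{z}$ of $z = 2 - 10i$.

If z = a + bi, then conjugate(z) = a - bi
conjugate(2 - 10i) = 2 + 10i


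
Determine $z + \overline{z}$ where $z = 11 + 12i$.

z + conjugate(z) = (a + bi) + (a - bi) = 2a
= 2 * 11 = 22


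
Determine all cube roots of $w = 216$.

|w| = 216, arg(w) = 0°
Root modulus = 216^(1/3) = 6
Root arguments: θ_k = (0° + 360°k)/3 for k = 0, 1, ..., 2
Roots: 6, -3 + 3*sqrt(3)i, -3 - 3*sqrt(3)i


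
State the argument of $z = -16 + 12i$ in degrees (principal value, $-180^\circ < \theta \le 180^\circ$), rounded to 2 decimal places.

θ = arctan(b/a) = arctan(12/-16) (quadrant-adjusted) = 143.13°


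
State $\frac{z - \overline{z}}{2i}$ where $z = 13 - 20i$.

z - conjugate(z) = 2bi
(z - conjugate(z))/(2i) = 2bi/(2i) = b = -20


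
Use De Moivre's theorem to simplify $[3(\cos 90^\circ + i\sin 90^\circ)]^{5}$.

By De Moivre: z^n = r^n(cos(nθ) + i sin(nθ))
= 3^5(cos(5*90°) + i sin(5*90°))
= 243(cos 90° + i sin 90°)
= 243i


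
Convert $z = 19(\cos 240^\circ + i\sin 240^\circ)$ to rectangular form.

a = r cos θ = 19 * -1/2 = -19/2
b = r sin θ = 19 * -sqrt(3)/2 = -19*sqrt(3)/2
z = -19/2 - (19*sqrt(3)/2)i


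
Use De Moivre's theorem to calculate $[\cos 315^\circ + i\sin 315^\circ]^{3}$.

By De Moivre: z^n = r^n(cos(nθ) + i sin(nθ))
= 1^3(cos(3*315°) + i sin(3*315°))
= 1(cos 225° + i sin 225°)
= -sqrt(2)/2 - (sqrt(2)/2)i


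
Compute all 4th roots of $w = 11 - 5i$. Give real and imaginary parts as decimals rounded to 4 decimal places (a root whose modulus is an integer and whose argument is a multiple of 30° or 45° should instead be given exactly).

|w| = sqrt(146) ≈ 12.083046, arg(w) ≈ 335.556045°
Root modulus = sqrt(146)^(1/4) ≈ 1.864422
Root arguments: θ_k = (arg(w) + 360°k)/4 for k = 0, 1, ..., 3
Compute each root as (root modulus)(cos θ_k + i sin θ_k) using full-precision intermediates, then round to 4 decimal places.
Roots: 0.1985 + 1.8538i, -1.8538 + 0.1985i, -0.1985 - 1.8538i, 1.8538 - 0.1985i


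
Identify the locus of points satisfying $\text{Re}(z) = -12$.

Re(z) = x where z = x + yi; the equation x = -12 is satisfied by all points with that x-coordinate
Locus: Vertical line x = -12


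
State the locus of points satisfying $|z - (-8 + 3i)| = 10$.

|z - z0| = r describes a circle centered at z0 with radius r
Here z0 = -8 + 3i and r = 10
Locus: Circle centered at (-8, 3) with radius 10


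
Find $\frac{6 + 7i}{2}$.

Divisor is real, so divide each part by 2:
= 3 + (7/2)i


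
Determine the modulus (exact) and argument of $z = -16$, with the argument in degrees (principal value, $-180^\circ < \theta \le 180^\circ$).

|z| = sqrt((-16)^2 + 0^2) = 16
b = 0 and a < 0, so z lies on the negative real axis: arg(z) = 180°


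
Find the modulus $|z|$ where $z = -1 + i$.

|z| = sqrt(a^2 + b^2) = sqrt((-1)^2 + 1^2) = sqrt(2) = sqrt(2)


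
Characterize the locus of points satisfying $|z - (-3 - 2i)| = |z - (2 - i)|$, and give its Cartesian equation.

|z - z1| = |z - z2| means z is equidistant from z1 and z2,
i.e. the perpendicular bisector of the segment from (-3, -2) to (2, -1) (midpoint (-1/2, -3/2)).
With z = x + yi, square both sides:
(x - (-3))^2 + (y - (-2))^2 = (x - 2)^2 + (y - (-1))^2
The x^2 and y^2 terms cancel: 10x + 2y = 5 - 13 = -8
Simplify: 5x + y = -4
Locus: Perpendicular bisector of the segment from (-3, -2) to (2, -1): the line 5x + y = -4


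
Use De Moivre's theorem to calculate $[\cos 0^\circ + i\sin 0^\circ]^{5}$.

By De Moivre: z^n = r^n(cos(nθ) + i sin(nθ))
= 1^5(cos(5*0°) + i sin(5*0°))
= 1(cos 0° + i sin 0°)
= 1


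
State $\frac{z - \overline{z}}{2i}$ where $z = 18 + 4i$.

z - conjugate(z) = 2bi
(z - conjugate(z))/(2i) = 2bi/(2i) = b = 4


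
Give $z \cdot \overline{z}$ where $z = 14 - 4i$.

z * conjugate(z) = |z|^2 = a^2 + b^2
= 14^2 + (-4)^2 = 212


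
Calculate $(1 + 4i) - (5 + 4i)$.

(1 - 5) + (4 - 4)i = -4


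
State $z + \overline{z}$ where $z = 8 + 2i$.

z + conjugate(z) = (a + bi) + (a - bi) = 2a
= 2 * 8 = 16


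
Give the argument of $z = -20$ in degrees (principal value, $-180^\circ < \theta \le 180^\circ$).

b = 0 and a < 0, so z lies on the negative real axis: θ = 180°


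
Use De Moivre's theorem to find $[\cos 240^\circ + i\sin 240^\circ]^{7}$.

By De Moivre: z^n = r^n(cos(nθ) + i sin(nθ))
= 1^7(cos(7*240°) + i sin(7*240°))
= 1(cos 240° + i sin 240°)
= -1/2 - (sqrt(3)/2)i


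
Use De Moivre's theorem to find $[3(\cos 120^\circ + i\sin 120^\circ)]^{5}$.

By De Moivre: z^n = r^n(cos(nθ) + i sin(nθ))
= 3^5(cos(5*120°) + i sin(5*120°))
= 243(cos 240° + i sin 240°)
= -243/2 - (243*sqrt(3)/2)i


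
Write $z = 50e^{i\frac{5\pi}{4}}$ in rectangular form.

a = r cos θ = 50 * -sqrt(2)/2 = -25*sqrt(2)
b = r sin θ = 50 * -sqrt(2)/2 = -25*sqrt(2)
z = -25*sqrt(2) - 25*sqrt(2)i


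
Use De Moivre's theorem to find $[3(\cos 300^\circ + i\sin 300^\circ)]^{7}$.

By De Moivre: z^n = r^n(cos(nθ) + i sin(nθ))
= 3^7(cos(7*300°) + i sin(7*300°))
= 2187(cos 300° + i sin 300°)
= 2187/2 - (2187*sqrt(3)/2)i


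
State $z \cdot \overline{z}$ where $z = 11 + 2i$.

z * conjugate(z) = |z|^2 = a^2 + b^2
= 11^2 + 2^2 = 125


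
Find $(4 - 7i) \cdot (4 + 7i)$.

(a1*a2 - b1*b2) + (a1*b2 + b1*a2)i
= (16 - (-49)) + (28 + (-28))i
= 65


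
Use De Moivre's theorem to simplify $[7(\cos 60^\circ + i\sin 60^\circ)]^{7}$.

By De Moivre: z^n = r^n(cos(nθ) + i sin(nθ))
= 7^7(cos(7*60°) + i sin(7*60°))
= 823543(cos 60° + i sin 60°)
= 823543/2 + (823543*sqrt(3)/2)i


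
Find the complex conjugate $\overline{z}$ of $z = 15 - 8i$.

If z = a + bi, then conjugate(z) = a - bi
conjugate(15 - 8i) = 15 + 8i


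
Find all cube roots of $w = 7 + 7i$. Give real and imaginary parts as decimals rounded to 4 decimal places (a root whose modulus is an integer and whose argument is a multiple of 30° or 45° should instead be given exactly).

|w| = sqrt(98) ≈ 9.899495, arg(w) = 45°
Root modulus = sqrt(98)^(1/3) ≈ 2.147193
Root arguments: θ_k = (45° + 360°k)/3 for k = 0, 1, ..., 2
Compute each root as (root modulus)(cos θ_k + i sin θ_k) using full-precision intermediates, then round to 4 decimal places.
Roots: 2.0740 + 0.5557i, -1.5183 + 1.5183i, -0.5557 - 2.0740i


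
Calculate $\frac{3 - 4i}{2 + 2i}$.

Multiply numerator and denominator by conjugate (2 - 2i):
= (3 - 4i)(2 - 2i) / (2^2 + 2^2)
= (-2 - 14i) / 8
Divide through by 2: (-1 - 7i) / 4
= -1/4 - (7/4)i
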